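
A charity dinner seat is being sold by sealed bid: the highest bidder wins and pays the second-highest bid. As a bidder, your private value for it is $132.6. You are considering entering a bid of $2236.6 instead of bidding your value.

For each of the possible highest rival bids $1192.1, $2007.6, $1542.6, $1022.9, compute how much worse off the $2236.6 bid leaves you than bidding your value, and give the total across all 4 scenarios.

The deviation costs you only when the competing bid falls strictly between $132.6 and $2236.6; elsewhere both bids give the same outcome.
$1192.1: truthful payoff $0, deviation payoff −$1059.5 → loss $1059.5.
$2007.6: truthful payoff $0, deviation payoff −$1875 → loss $1875.
$1542.6: truthful payoff $0, deviation payoff −$1410 → loss $1410.
$1022.9: truthful payoff $0, deviation payoff −$890.3 → loss $890.3.
Total loss = $1059.5 + $1875 + $1410 + $890.3 = $5234.8.
Truthful bidding weakly dominates here: raising your bid can only win items priced above your value, and lowering it can only forfeit items priced below.

$5234.8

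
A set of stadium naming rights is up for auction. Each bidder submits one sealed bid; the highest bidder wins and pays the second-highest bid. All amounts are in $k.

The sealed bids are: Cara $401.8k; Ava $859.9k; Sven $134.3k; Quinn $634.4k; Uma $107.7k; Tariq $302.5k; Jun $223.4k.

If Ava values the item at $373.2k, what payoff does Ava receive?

−$261.2k

Highest bid: Ava at $859.9k, so Ava wins.
Second-highest bid: Quinn at $634.4k — that is the price the winner pays.
Ava's payoff = value − price = $373.2k − $634.4k = −$261.2k.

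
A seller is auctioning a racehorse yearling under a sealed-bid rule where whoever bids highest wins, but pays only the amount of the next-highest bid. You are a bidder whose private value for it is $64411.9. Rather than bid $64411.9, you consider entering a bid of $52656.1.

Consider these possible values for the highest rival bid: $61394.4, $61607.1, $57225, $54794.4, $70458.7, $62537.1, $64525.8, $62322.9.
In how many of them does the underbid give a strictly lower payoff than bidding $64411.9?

6

The deviation hurts exactly when the highest competing bid lies strictly between $52656.1 and $64411.9 — underbidding then forfeits a profitable win.
$61394.4: inside the interval → strictly worse (loss $3017.5).
$61607.1: inside the interval → strictly worse (loss $2804.8).
$57225: inside the interval → strictly worse (loss $7186.9).
$54794.4: inside the interval → strictly worse (loss $9617.5).
$70458.7: above both → same outcome either way.
$62537.1: inside the interval → strictly worse (loss $1874.8).
$64525.8: above both → same outcome either way.
$62322.9: inside the interval → strictly worse (loss $2089).
Count: 6.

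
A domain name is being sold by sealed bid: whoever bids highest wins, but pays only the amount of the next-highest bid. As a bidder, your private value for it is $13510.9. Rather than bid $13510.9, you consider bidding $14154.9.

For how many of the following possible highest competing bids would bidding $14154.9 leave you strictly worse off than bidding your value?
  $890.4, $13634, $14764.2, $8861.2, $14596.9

The deviation hurts exactly when the highest competing bid lies strictly between $13510.9 and $14154.9 — overbidding then wins at a price above your value.
$890.4: below both → same outcome either way.
$13634: inside the interval → strictly worse (loss $123.1).
$14764.2: above both → same outcome either way.
$8861.2: below both → same outcome either way.
$14596.9: above both → same outcome either way.
Count: 1.

1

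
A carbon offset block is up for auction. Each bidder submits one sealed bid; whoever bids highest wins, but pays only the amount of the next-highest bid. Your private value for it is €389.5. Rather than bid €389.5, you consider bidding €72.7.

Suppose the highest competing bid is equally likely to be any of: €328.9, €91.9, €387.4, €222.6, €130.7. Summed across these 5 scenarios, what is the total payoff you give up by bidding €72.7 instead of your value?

The deviation costs you only when the competing bid falls strictly between €72.7 and €389.5; elsewhere both bids give the same outcome.
€328.9: truthful payoff €60.6, deviation payoff €0 → loss €60.6.
€91.9: truthful payoff €297.6, deviation payoff €0 → loss €297.6.
€387.4: truthful payoff €2.1, deviation payoff €0 → loss €2.1.
€222.6: truthful payoff €166.9, deviation payoff €0 → loss €166.9.
€130.7: truthful payoff €258.8, deviation payoff €0 → loss €258.8.
Total loss = €60.6 + €297.6 + €2.1 + €166.9 + €258.8 = €786.

€786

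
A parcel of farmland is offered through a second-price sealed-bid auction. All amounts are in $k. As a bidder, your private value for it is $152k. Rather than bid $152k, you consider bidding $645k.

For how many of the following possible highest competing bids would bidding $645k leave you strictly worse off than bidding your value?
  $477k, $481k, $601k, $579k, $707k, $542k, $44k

5

The deviation hurts exactly when the highest competing bid lies strictly between $152k and $645k — overbidding then wins at a price above your value.
$477k: inside the interval → strictly worse (loss $325k).
$481k: inside the interval → strictly worse (loss $329k).
$601k: inside the interval → strictly worse (loss $449k).
$579k: inside the interval → strictly worse (loss $427k).
$707k: above both → same outcome either way.
$542k: inside the interval → strictly worse (loss $390k).
$44k: below both → same outcome either way.
Count: 5.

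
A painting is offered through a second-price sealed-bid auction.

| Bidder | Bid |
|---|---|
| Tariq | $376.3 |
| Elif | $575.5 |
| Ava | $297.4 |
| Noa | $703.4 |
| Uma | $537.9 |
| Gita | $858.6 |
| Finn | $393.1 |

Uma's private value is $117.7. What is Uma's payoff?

$0

Highest bid: Gita at $858.6, so Gita wins.
Second-highest bid: Noa at $703.4 — that is the price the winner pays.
Uma did not win, so Uma pays nothing and receives nothing: payoff $0.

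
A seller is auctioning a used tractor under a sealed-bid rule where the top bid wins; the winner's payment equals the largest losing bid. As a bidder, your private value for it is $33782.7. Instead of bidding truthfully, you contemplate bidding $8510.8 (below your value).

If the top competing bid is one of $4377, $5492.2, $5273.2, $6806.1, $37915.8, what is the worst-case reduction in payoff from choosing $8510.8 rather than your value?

$4377: same outcome either way → loss $0.
$5492.2: same outcome either way → loss $0.
$5273.2: same outcome either way → loss $0.
$6806.1: same outcome either way → loss $0.
$37915.8: same outcome either way → loss $0.
Maximum loss: $0.

$0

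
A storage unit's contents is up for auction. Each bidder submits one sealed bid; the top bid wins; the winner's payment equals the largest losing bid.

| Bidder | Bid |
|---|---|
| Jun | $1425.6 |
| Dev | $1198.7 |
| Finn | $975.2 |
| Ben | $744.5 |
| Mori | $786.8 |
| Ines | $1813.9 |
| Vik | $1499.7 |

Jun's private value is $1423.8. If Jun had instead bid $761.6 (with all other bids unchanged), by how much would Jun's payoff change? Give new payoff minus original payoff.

$0

The highest bid among the other bidders is $1813.9; Jun's bid doesn't change that.
Original bid $1425.6: Jun is not highest (top rival bid is $1813.9); payoff $0.
Alternative bid $761.6: Jun is not highest (top rival bid is $1813.9); payoff $0.
Change in payoff = $0 − ($0) = $0.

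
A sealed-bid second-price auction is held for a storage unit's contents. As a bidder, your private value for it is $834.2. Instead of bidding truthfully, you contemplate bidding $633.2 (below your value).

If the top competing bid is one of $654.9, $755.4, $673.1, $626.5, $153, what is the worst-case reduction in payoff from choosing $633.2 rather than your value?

$654.9: truthful gives $179.3, deviation gives $0 → loss $179.3.
$755.4: truthful gives $78.8, deviation gives $0 → loss $78.8.
$673.1: truthful gives $161.1, deviation gives $0 → loss $161.1.
$626.5: same outcome either way → loss $0.
$153: same outcome either way → loss $0.
Maximum loss: $179.3.

$179.3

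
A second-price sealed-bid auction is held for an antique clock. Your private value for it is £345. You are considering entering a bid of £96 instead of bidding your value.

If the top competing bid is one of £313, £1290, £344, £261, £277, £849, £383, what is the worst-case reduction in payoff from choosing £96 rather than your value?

£313: truthful gives £32, deviation gives £0 → loss £32.
£1290: same outcome either way → loss £0.
£344: truthful gives £1, deviation gives £0 → loss £1.
£261: truthful gives £84, deviation gives £0 → loss £84.
£277: truthful gives £68, deviation gives £0 → loss £68.
£849: same outcome either way → loss £0.
£383: same outcome either way → loss £0.
Maximum loss: £84.

£84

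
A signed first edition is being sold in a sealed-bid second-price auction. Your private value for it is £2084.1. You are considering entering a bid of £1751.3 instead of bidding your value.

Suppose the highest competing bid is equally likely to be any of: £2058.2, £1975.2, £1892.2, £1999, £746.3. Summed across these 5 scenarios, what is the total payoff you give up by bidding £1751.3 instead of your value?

£411.8

The deviation costs you only when the competing bid falls strictly between £1751.3 and £2084.1; elsewhere both bids give the same outcome.
£2058.2: truthful payoff £25.9, deviation payoff £0 → loss £25.9.
£1975.2: truthful payoff £108.9, deviation payoff £0 → loss £108.9.
£1892.2: truthful payoff £191.9, deviation payoff £0 → loss £191.9.
£1999: truthful payoff £85.1, deviation payoff £0 → loss £85.1.
£746.3: outcomes coincide → loss £0.
Total loss = £25.9 + £108.9 + £191.9 + £85.1 = £411.8.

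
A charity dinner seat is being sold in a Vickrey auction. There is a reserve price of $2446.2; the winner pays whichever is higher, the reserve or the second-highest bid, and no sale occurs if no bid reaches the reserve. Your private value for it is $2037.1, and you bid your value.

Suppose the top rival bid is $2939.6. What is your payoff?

Your bid $2037.1 is below the highest competing bid $2939.6, so you lose. Payoff $0.

$0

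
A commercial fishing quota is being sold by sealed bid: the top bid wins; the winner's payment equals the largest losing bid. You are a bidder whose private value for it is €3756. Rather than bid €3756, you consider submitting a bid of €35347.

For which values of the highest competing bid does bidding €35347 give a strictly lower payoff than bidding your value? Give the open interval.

If the competing bid is below €3756, both bids win at the same price — no difference.
If it is above €35347, both bids lose — no difference.
If it lies strictly between €3756 and €35347, bidding your value loses (payoff 0) while bidding €35347 wins at a price above your value (payoff negative).
So the deviation strictly hurts on the open interval (€3756, €35347).
In a second-price auction your bid sets only whether you win, not what you pay, so bidding your true value is weakly dominant.

(€3756, €35347)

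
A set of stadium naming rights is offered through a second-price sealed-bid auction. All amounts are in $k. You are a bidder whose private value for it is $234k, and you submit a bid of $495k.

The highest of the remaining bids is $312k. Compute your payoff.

−$78k

Your bid $495k exceeds the highest competing bid $312k, so you win.
In a second-price auction the winner pays the second-highest bid, $312k.
Payoff = value − price = $234k − $312k = −$78k.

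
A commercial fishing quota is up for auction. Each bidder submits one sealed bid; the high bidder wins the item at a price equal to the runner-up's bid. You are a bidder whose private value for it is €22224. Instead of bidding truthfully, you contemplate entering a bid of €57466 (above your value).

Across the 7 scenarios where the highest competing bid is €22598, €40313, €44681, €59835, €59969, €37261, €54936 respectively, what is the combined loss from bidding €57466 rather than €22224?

The deviation costs you only when the competing bid falls strictly between €22224 and €57466; elsewhere both bids give the same outcome.
€22598: truthful payoff €0, deviation payoff −€374 → loss €374.
€40313: truthful payoff €0, deviation payoff −€18089 → loss €18089.
€44681: truthful payoff €0, deviation payoff −€22457 → loss €22457.
€59835: outcomes coincide → loss €0.
€59969: outcomes coincide → loss €0.
€37261: truthful payoff €0, deviation payoff −€15037 → loss €15037.
€54936: truthful payoff €0, deviation payoff −€32712 → loss €32712.
Total loss = €374 + €18089 + €22457 + €15037 + €32712 = €88669.
Truthful bidding weakly dominates here: raising your bid can only win items priced above your value, and lowering it can only forfeit items priced below.

€88669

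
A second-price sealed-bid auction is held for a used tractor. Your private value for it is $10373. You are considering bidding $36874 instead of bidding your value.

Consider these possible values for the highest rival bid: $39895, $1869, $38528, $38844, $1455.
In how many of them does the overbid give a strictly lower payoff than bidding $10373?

The deviation hurts exactly when the highest competing bid lies strictly between $10373 and $36874 — overbidding then wins at a price above your value.
$39895: above both → same outcome either way.
$1869: below both → same outcome either way.
$38528: above both → same outcome either way.
$38844: above both → same outcome either way.
$1455: below both → same outcome either way.
Count: 0.

0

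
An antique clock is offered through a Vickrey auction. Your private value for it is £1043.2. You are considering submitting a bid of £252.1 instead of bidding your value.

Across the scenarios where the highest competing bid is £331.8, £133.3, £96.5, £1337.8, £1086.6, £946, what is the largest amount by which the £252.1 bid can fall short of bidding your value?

£711.4

£331.8: truthful gives £711.4, deviation gives £0 → loss £711.4.
£133.3: same outcome either way → loss £0.
£96.5: same outcome either way → loss £0.
£1337.8: same outcome either way → loss £0.
£1086.6: same outcome either way → loss £0.
£946: truthful gives £97.2, deviation gives £0 → loss £97.2.
Maximum loss: £711.4.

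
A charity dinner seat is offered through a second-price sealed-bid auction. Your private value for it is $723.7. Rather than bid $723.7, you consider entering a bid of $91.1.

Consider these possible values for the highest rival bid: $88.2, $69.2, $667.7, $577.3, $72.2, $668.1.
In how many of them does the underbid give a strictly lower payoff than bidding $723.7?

3

The deviation hurts exactly when the highest competing bid lies strictly between $91.1 and $723.7 — underbidding then forfeits a profitable win.
$88.2: below both → same outcome either way.
$69.2: below both → same outcome either way.
$667.7: inside the interval → strictly worse (loss $56).
$577.3: inside the interval → strictly worse (loss $146.4).
$72.2: below both → same outcome either way.
$668.1: inside the interval → strictly worse (loss $55.6).
Count: 3.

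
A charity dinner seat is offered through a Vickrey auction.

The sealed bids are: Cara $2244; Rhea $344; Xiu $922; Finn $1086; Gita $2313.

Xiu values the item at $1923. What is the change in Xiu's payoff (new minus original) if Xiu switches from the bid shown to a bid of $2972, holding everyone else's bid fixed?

The highest bid among the other bidders is $2313; Xiu's bid doesn't change that.
Original bid $922: Xiu is not highest (top rival bid is $2313); payoff $0.
Alternative bid $2972: Xiu is highest, pays the top rival bid $2313; payoff $1923 − $2313 = −$390.
Change in payoff = −$390 − ($0) = −$390.

−$390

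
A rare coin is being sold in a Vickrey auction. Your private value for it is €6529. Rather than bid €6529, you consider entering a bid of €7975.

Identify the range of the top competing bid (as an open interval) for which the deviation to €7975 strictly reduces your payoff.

If the competing bid is below €6529, both bids win at the same price — no difference.
If it is above €7975, both bids lose — no difference.
If it lies strictly between €6529 and €7975, bidding your value loses (payoff 0) while bidding €7975 wins at a price above your value (payoff negative).
So the deviation strictly hurts on the open interval (€6529, €7975).
In a second-price auction your bid sets only whether you win, not what you pay, so bidding your true value is weakly dominant.

(€6529, €7975)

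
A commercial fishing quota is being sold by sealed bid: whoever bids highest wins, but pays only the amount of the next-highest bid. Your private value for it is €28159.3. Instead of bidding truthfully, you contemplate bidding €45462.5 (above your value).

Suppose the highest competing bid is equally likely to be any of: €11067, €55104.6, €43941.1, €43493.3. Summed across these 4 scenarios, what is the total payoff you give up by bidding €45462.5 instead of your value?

€31115.8

The deviation costs you only when the competing bid falls strictly between €28159.3 and €45462.5; elsewhere both bids give the same outcome.
€11067: outcomes coincide → loss €0.
€55104.6: outcomes coincide → loss €0.
€43941.1: truthful payoff €0, deviation payoff −€15781.8 → loss €15781.8.
€43493.3: truthful payoff €0, deviation payoff −€15334 → loss €15334.
Total loss = €15781.8 + €15334 = €31115.8.
In a second-price auction your bid sets only whether you win, not what you pay, so bidding your true value is weakly dominant.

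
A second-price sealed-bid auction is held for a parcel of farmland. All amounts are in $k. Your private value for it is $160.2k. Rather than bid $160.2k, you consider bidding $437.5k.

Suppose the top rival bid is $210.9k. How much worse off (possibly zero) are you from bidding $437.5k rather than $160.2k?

$50.7k

Bidding your value $160.2k: you lose (since $160.2k < $210.9k). Payoff $0k.
Bidding $437.5k: you win and pay $210.9k. Payoff $160.2k − $210.9k = −$50.7k.
The competing bid $210.9k lies between your value and your inflated bid, so overbidding wins an item priced above your value.
Loss from deviating = $0k − (−$50.7k) = $50.7k.
In a second-price auction your bid sets only whether you win, not what you pay, so bidding your true value is weakly dominant.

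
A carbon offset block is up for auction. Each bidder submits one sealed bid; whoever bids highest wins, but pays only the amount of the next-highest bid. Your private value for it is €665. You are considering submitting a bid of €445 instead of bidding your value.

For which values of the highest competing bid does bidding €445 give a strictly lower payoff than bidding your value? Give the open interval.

If the competing bid is below €445, both bids win at the same price — no difference.
If it is above €665, both bids lose — no difference.
If it lies strictly between €445 and €665, bidding your value wins at a price below your value (positive payoff) while bidding €445 loses (payoff 0).
So the deviation strictly hurts on the open interval (€445, €665).
Truthful bidding weakly dominates here: raising your bid can only win items priced above your value, and lowering it can only forfeit items priced below.

(€445, €665)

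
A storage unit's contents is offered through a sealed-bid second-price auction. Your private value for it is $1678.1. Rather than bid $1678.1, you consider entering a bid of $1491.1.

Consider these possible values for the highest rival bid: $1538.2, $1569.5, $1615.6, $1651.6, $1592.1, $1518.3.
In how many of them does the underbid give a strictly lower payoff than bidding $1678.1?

6

The deviation hurts exactly when the highest competing bid lies strictly between $1491.1 and $1678.1 — underbidding then forfeits a profitable win.
$1538.2: inside the interval → strictly worse (loss $139.9).
$1569.5: inside the interval → strictly worse (loss $108.6).
$1615.6: inside the interval → strictly worse (loss $62.5).
$1651.6: inside the interval → strictly worse (loss $26.5).
$1592.1: inside the interval → strictly worse (loss $86).
$1518.3: inside the interval → strictly worse (loss $159.8).
Count: 6.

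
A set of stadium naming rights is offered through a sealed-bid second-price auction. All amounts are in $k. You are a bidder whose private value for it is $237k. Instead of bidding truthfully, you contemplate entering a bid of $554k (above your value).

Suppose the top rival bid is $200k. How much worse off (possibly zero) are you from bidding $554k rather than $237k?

$0k

Bidding your value $237k: you win (since $237k > $200k) and pay $200k. Payoff $37k.
Bidding $554k: you win and pay $200k. Payoff $237k − $200k = $37k.
Difference = $37k − $37k = $0k; both bids lead to the same outcome because the competing bid is below both your value and your alternative bid.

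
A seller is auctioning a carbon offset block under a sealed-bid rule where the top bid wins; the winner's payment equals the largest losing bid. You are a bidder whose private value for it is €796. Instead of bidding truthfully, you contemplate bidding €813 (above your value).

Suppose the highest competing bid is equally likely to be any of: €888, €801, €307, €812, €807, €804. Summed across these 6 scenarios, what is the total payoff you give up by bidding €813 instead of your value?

The deviation costs you only when the competing bid falls strictly between €796 and €813; elsewhere both bids give the same outcome.
€888: outcomes coincide → loss €0.
€801: truthful payoff €0, deviation payoff −€5 → loss €5.
€307: outcomes coincide → loss €0.
€812: truthful payoff €0, deviation payoff −€16 → loss €16.
€807: truthful payoff €0, deviation payoff −€11 → loss €11.
€804: truthful payoff €0, deviation payoff −€8 → loss €8.
Total loss = €5 + €16 + €11 + €8 = €40.

€40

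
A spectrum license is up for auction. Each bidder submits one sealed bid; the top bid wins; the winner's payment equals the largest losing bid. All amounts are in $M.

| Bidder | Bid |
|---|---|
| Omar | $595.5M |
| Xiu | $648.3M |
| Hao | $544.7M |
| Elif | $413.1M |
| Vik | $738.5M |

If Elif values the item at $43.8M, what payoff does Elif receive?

$0M

Highest bid: Vik at $738.5M, so Vik wins.
Second-highest bid: Xiu at $648.3M — that is the price the winner pays.
Elif did not win, so Elif pays nothing and receives nothing: payoff $0M.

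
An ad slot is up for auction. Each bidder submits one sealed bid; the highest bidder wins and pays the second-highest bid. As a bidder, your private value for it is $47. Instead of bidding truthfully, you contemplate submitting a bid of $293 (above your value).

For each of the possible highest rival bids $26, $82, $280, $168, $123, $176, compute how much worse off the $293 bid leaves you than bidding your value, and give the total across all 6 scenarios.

$594

The deviation costs you only when the competing bid falls strictly between $47 and $293; elsewhere both bids give the same outcome.
$26: outcomes coincide → loss $0.
$82: truthful payoff $0, deviation payoff −$35 → loss $35.
$280: truthful payoff $0, deviation payoff −$233 → loss $233.
$168: truthful payoff $0, deviation payoff −$121 → loss $121.
$123: truthful payoff $0, deviation payoff −$76 → loss $76.
$176: truthful payoff $0, deviation payoff −$129 → loss $129.
Total loss = $35 + $233 + $121 + $76 + $129 = $594.
In a second-price auction your bid sets only whether you win, not what you pay, so bidding your true value is weakly dominant.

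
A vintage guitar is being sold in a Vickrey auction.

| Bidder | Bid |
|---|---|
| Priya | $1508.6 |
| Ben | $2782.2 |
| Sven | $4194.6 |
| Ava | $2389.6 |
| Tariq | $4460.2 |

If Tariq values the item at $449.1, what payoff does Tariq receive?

−$3745.5

Highest bid: Tariq at $4460.2, so Tariq wins.
Second-highest bid: Sven at $4194.6 — that is the price the winner pays.
Tariq's payoff = value − price = $449.1 − $4194.6 = −$3745.5.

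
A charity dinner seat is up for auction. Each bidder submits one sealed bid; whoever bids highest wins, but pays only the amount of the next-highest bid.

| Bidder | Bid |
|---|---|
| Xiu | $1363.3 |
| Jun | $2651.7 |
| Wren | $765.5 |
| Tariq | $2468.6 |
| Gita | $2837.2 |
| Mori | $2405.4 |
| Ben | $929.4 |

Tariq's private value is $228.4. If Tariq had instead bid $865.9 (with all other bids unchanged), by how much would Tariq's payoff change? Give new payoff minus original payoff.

$0

The highest bid among the other bidders is $2837.2; Tariq's bid doesn't change that.
Original bid $2468.6: Tariq is not highest (top rival bid is $2837.2); payoff $0.
Alternative bid $865.9: Tariq is not highest (top rival bid is $2837.2); payoff $0.
Change in payoff = $0 − ($0) = $0.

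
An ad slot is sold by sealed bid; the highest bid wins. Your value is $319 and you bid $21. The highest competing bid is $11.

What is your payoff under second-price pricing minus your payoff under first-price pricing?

You have the highest bid, so you win under either rule.
Second-price: pay $11 → payoff $308.
First-price: pay your own bid $21 → payoff $298.
Difference = $308 − ($298) = $10.

$10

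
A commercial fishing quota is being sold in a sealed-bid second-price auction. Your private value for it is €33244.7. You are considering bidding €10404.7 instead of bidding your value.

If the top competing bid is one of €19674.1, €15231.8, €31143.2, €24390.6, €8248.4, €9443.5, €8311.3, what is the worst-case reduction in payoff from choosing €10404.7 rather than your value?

€18012.9

€19674.1: truthful gives €13570.6, deviation gives €0 → loss €13570.6.
€15231.8: truthful gives €18012.9, deviation gives €0 → loss €18012.9.
€31143.2: truthful gives €2101.5, deviation gives €0 → loss €2101.5.
€24390.6: truthful gives €8854.1, deviation gives €0 → loss €8854.1.
€8248.4: same outcome either way → loss €0.
€9443.5: same outcome either way → loss €0.
€8311.3: same outcome either way → loss €0.
Maximum loss: €18012.9.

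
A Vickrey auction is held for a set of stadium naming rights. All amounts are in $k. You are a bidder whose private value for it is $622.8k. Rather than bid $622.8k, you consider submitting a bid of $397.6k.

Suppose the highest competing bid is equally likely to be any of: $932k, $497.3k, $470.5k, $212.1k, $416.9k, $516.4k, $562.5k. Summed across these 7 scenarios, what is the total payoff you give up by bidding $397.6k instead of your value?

The deviation costs you only when the competing bid falls strictly between $397.6k and $622.8k; elsewhere both bids give the same outcome.
$932k: outcomes coincide → loss $0k.
$497.3k: truthful payoff $125.5k, deviation payoff $0k → loss $125.5k.
$470.5k: truthful payoff $152.3k, deviation payoff $0k → loss $152.3k.
$212.1k: outcomes coincide → loss $0k.
$416.9k: truthful payoff $205.9k, deviation payoff $0k → loss $205.9k.
$516.4k: truthful payoff $106.4k, deviation payoff $0k → loss $106.4k.
$562.5k: truthful payoff $60.3k, deviation payoff $0k → loss $60.3k.
Total loss = $125.5k + $152.3k + $205.9k + $106.4k + $60.3k = $650.4k.

$650.4k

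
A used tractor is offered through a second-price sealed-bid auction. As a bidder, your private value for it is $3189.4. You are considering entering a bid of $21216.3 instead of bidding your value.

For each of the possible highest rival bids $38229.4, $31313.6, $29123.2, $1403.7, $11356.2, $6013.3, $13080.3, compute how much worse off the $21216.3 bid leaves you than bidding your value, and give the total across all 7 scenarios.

The deviation costs you only when the competing bid falls strictly between $3189.4 and $21216.3; elsewhere both bids give the same outcome.
$38229.4: outcomes coincide → loss $0.
$31313.6: outcomes coincide → loss $0.
$29123.2: outcomes coincide → loss $0.
$1403.7: outcomes coincide → loss $0.
$11356.2: truthful payoff $0, deviation payoff −$8166.8 → loss $8166.8.
$6013.3: truthful payoff $0, deviation payoff −$2823.9 → loss $2823.9.
$13080.3: truthful payoff $0, deviation payoff −$9890.9 → loss $9890.9.
Total loss = $8166.8 + $2823.9 + $9890.9 = $20881.6.

$20881.6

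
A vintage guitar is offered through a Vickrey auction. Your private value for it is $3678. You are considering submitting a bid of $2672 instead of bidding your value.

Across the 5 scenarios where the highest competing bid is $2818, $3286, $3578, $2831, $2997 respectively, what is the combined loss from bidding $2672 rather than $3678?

$2880

The deviation costs you only when the competing bid falls strictly between $2672 and $3678; elsewhere both bids give the same outcome.
$2818: truthful payoff $860, deviation payoff $0 → loss $860.
$3286: truthful payoff $392, deviation payoff $0 → loss $392.
$3578: truthful payoff $100, deviation payoff $0 → loss $100.
$2831: truthful payoff $847, deviation payoff $0 → loss $847.
$2997: truthful payoff $681, deviation payoff $0 → loss $681.
Total loss = $860 + $392 + $100 + $847 + $681 = $2880.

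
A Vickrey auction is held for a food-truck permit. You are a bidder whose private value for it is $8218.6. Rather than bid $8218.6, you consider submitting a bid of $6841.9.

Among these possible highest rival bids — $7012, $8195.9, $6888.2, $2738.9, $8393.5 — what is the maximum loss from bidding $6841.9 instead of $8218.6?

$1330.4

$7012: truthful gives $1206.6, deviation gives $0 → loss $1206.6.
$8195.9: truthful gives $22.7, deviation gives $0 → loss $22.7.
$6888.2: truthful gives $1330.4, deviation gives $0 → loss $1330.4.
$2738.9: same outcome either way → loss $0.
$8393.5: same outcome either way → loss $0.
Maximum loss: $1330.4.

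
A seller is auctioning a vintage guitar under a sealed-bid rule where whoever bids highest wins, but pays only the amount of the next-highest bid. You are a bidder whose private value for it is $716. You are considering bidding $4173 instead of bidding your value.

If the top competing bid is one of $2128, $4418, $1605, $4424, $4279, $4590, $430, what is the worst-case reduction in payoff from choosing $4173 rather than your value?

$1412

$2128: truthful gives $0, deviation gives −$1412 → loss $1412.
$4418: same outcome either way → loss $0.
$1605: truthful gives $0, deviation gives −$889 → loss $889.
$4424: same outcome either way → loss $0.
$4279: same outcome either way → loss $0.
$4590: same outcome either way → loss $0.
$430: same outcome either way → loss $0.
Maximum loss: $1412.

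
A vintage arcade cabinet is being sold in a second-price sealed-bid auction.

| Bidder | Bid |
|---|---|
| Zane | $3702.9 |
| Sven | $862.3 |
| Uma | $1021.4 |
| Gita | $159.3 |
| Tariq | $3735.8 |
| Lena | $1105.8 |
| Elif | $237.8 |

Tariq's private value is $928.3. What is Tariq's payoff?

−$2774.6

Highest bid: Tariq at $3735.8, so Tariq wins.
Second-highest bid: Zane at $3702.9 — that is the price the winner pays.
Tariq's payoff = value − price = $928.3 − $3702.9 = −$2774.6.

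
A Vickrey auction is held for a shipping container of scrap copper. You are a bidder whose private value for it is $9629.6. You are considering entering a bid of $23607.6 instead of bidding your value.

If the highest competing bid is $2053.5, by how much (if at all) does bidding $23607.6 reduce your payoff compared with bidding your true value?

$0

Bidding your value $9629.6: you win (since $9629.6 > $2053.5) and pay $2053.5. Payoff $7576.1.
Bidding $23607.6: you win and pay $2053.5. Payoff $9629.6 − $2053.5 = $7576.1.
Difference = $7576.1 − $7576.1 = $0; both bids lead to the same outcome because the competing bid is below both your value and your alternative bid.
Truthful bidding weakly dominates here: raising your bid can only win items priced above your value, and lowering it can only forfeit items priced below.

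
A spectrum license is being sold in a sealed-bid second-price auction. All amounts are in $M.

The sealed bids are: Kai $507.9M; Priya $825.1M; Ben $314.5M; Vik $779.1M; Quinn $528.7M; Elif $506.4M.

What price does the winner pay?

Highest bid: Priya at $825.1M, so Priya wins.
Second-highest bid: Vik at $779.1M — that is the price the winner pays.

$779.1M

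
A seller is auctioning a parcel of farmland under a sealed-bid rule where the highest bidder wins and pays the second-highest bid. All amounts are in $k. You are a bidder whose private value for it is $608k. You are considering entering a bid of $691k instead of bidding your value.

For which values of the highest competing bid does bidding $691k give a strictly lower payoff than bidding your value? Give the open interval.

($608k, $691k)

If the competing bid is below $608k, both bids win at the same price — no difference.
If it is above $691k, both bids lose — no difference.
If it lies strictly between $608k and $691k, bidding your value loses (payoff 0) while bidding $691k wins at a price above your value (payoff negative).
So the deviation strictly hurts on the open interval ($608k, $691k).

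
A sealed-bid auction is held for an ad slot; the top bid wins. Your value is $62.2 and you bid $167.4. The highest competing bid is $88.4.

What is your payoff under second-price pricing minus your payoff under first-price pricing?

You have the highest bid, so you win under either rule.
Second-price: pay $88.4 → payoff −$26.2.
First-price: pay your own bid $167.4 → payoff −$105.2.
Difference = −$26.2 − (−$105.2) = $79.

$79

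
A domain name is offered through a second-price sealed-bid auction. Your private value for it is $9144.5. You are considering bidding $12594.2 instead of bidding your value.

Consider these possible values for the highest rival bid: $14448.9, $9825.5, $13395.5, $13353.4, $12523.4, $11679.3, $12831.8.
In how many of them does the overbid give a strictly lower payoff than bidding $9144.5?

The deviation hurts exactly when the highest competing bid lies strictly between $9144.5 and $12594.2 — overbidding then wins at a price above your value.
$14448.9: above both → same outcome either way.
$9825.5: inside the interval → strictly worse (loss $681).
$13395.5: above both → same outcome either way.
$13353.4: above both → same outcome either way.
$12523.4: inside the interval → strictly worse (loss $3378.9).
$11679.3: inside the interval → strictly worse (loss $2534.8).
$12831.8: above both → same outcome either way.
Count: 3.

3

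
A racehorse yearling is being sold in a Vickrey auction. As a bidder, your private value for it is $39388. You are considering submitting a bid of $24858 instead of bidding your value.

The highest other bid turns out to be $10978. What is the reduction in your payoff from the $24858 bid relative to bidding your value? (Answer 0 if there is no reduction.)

Bidding your value $39388: you win (since $39388 > $10978) and pay $10978. Payoff $28410.
Bidding $24858: you win and pay $10978. Payoff $39388 − $10978 = $28410.
Difference = $28410 − $28410 = $0; both bids lead to the same outcome because the competing bid is below both your value and your alternative bid.

$0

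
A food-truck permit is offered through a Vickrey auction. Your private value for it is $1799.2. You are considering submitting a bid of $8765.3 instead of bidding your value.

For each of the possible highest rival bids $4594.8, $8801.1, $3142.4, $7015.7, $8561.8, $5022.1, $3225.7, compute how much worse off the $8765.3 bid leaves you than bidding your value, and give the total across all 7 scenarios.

The deviation costs you only when the competing bid falls strictly between $1799.2 and $8765.3; elsewhere both bids give the same outcome.
$4594.8: truthful payoff $0, deviation payoff −$2795.6 → loss $2795.6.
$8801.1: outcomes coincide → loss $0.
$3142.4: truthful payoff $0, deviation payoff −$1343.2 → loss $1343.2.
$7015.7: truthful payoff $0, deviation payoff −$5216.5 → loss $5216.5.
$8561.8: truthful payoff $0, deviation payoff −$6762.6 → loss $6762.6.
$5022.1: truthful payoff $0, deviation payoff −$3222.9 → loss $3222.9.
$3225.7: truthful payoff $0, deviation payoff −$1426.5 → loss $1426.5.
Total loss = $2795.6 + $1343.2 + $5216.5 + $6762.6 + $3222.9 + $1426.5 = $20767.3.
Truthful bidding weakly dominates here: raising your bid can only win items priced above your value, and lowering it can only forfeit items priced below.

$20767.3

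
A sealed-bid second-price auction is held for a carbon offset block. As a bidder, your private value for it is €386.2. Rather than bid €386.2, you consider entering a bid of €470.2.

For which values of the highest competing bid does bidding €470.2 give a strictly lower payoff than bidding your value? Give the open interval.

(€386.2, €470.2)

If the competing bid is below €386.2, both bids win at the same price — no difference.
If it is above €470.2, both bids lose — no difference.
If it lies strictly between €386.2 and €470.2, bidding your value loses (payoff 0) while bidding €470.2 wins at a price above your value (payoff negative).
So the deviation strictly hurts on the open interval (€386.2, €470.2).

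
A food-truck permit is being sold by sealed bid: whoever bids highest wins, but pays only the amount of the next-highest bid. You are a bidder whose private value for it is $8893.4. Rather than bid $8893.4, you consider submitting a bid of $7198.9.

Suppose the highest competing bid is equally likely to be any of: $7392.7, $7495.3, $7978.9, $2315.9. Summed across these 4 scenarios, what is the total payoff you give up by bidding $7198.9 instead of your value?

The deviation costs you only when the competing bid falls strictly between $7198.9 and $8893.4; elsewhere both bids give the same outcome.
$7392.7: truthful payoff $1500.7, deviation payoff $0 → loss $1500.7.
$7495.3: truthful payoff $1398.1, deviation payoff $0 → loss $1398.1.
$7978.9: truthful payoff $914.5, deviation payoff $0 → loss $914.5.
$2315.9: outcomes coincide → loss $0.
Total loss = $1500.7 + $1398.1 + $914.5 = $3813.3.

$3813.3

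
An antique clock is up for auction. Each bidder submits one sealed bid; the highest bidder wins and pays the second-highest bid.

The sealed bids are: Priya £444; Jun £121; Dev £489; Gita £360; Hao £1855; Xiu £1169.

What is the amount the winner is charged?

£1169

Highest bid: Hao at £1855, so Hao wins.
Second-highest bid: Xiu at £1169 — that is the price the winner pays.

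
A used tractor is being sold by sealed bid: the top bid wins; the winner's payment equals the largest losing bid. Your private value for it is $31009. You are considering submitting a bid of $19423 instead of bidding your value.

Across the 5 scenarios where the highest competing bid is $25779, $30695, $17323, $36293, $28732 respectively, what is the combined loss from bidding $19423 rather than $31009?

The deviation costs you only when the competing bid falls strictly between $19423 and $31009; elsewhere both bids give the same outcome.
$25779: truthful payoff $5230, deviation payoff $0 → loss $5230.
$30695: truthful payoff $314, deviation payoff $0 → loss $314.
$17323: outcomes coincide → loss $0.
$36293: outcomes coincide → loss $0.
$28732: truthful payoff $2277, deviation payoff $0 → loss $2277.
Total loss = $5230 + $314 + $2277 = $7821.
Because the price is fixed by the runner-up's bid, deviating from your value can only change a good outcome into a bad one — never the reverse.

$7821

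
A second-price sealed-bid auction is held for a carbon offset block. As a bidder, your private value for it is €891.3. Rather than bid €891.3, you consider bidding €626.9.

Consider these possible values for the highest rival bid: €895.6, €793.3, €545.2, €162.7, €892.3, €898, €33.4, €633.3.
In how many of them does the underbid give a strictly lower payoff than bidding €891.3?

The deviation hurts exactly when the highest competing bid lies strictly between €626.9 and €891.3 — underbidding then forfeits a profitable win.
€895.6: above both → same outcome either way.
€793.3: inside the interval → strictly worse (loss €98).
€545.2: below both → same outcome either way.
€162.7: below both → same outcome either way.
€892.3: above both → same outcome either way.
€898: above both → same outcome either way.
€33.4: below both → same outcome either way.
€633.3: inside the interval → strictly worse (loss €258).
Count: 2.

2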